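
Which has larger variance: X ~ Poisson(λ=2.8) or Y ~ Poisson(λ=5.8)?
Y has larger variance (5.8000 > 2.8000)

Compute the variance for each distribution:

X ~ Poisson(λ=2.8):
Var(X) = 2.8000

Y ~ Poisson(λ=5.8):
Var(Y) = 5.8000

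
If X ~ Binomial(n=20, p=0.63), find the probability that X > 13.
0.345303

We have X ~ Binomial(n=20, p=0.63).

P(X > 13) = 1 - P(X ≤ 13)
                = 1 - F(13)
                = 1 - 0.654697
                = 0.345303

So there's approximately a 34.5% chance that X exceeds 13.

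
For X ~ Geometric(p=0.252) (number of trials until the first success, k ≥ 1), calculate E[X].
3.9683

We have X ~ Geometric(p=0.252) (number of trials until the first success, k ≥ 1).

For a Geometric distribution with p=0.252 (number of trials until the first success, k ≥ 1):
E[X] = 3.9683

This is the expected (average) value of X.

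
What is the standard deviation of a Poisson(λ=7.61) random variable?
2.7586

We have X ~ Poisson(λ=7.61).

For a Poisson distribution with λ=7.61:
σ = √Var(X) = 2.7586

The standard deviation is the square root of the variance.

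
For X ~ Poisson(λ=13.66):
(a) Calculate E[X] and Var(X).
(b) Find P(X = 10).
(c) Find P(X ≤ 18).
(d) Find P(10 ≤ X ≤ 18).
(a) E[X] = 13.6600, Var(X) = 13.6600
(b) P(X = 10) = 0.072825
(c) P(X ≤ 18) = 0.900575
(d) P(10 ≤ X ≤ 18) = 0.774077

We have X ~ Poisson(λ=13.66).

(a) Moments:
E[X] = 13.6600
Var(X) = 13.6600
σ = √Var(X) = 3.6959

(b) Point probability using PMF:
P(X = 10) = 0.072825

(c) Cumulative probability using CDF:
P(X ≤ 18) = F(18) = 0.900575

(d) Range probability:
P(10 ≤ X ≤ 18) = P(X ≤ 18) - P(X ≤ 9)
                   = F(18) - F(9)
                   = 0.900575 - 0.126499
                   = 0.774077

This means approximately 77.4% of outcomes fall in the interval [10, 18].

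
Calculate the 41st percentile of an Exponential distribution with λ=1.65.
0.3198

We have X ~ Exponential(λ=1.65).

We want to find x such that P(X ≤ x) = 0.41.

This is the 41st percentile, which means 41% of values fall below this point.

Using the inverse CDF (quantile function):
x = F⁻¹(0.41) = 0.3198

Verification: P(X ≤ 0.3198) = 0.41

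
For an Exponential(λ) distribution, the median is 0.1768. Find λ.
λ = 3.9205

For X ~ Exponential(λ), the CDF is F(x) = 1 - e^(-λx).
The median m satisfies F(m) = 0.5:
1 - e^(-λm) = 0.5
e^(-λm) = 0.5
λm = ln(2)
m = ln(2) / λ

Given m = 0.1768:
λ = ln(2) / 0.1768 = 0.693147 / 0.1768 = 3.9205

Verification: ln(2) / 3.9205 = 0.1768 ✓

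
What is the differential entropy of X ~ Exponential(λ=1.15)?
0.8602 nats

We have X ~ Exponential(λ=1.15).

The differential entropy measures the uncertainty or information content of the distribution.

For an Exponential distribution with λ=1.15:
h(X) = 0.8602 nats

(In bits, this would be 1.2411 bits.)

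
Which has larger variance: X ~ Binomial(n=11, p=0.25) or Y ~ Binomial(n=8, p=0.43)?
X has larger variance (2.0625 > 1.9608)

Compute the variance for each distribution:

X ~ Binomial(n=11, p=0.25):
Var(X) = 2.0625

Y ~ Binomial(n=8, p=0.43):
Var(Y) = 1.9608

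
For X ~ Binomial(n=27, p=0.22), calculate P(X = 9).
0.064623

We have X ~ Binomial(n=27, p=0.22).

For a Binomial distribution, the PMF gives us the probability of each outcome.

Using the PMF formula:
P(X = 9) = 0.064623

Rounded to 4 decimal places: 0.0646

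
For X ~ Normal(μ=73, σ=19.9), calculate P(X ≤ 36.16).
0.032066

We have X ~ Normal(μ=73, σ=19.9).

The CDF gives us P(X ≤ k).

Using the CDF:
P(X ≤ 36.16) = 0.032066

This means there's approximately a 3.2% chance that X is at most 36.16.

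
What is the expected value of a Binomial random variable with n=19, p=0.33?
6.2700

We have X ~ Binomial(n=19, p=0.33).

For a Binomial distribution with n=19, p=0.33:
E[X] = 6.2700

This is the expected (average) value of X.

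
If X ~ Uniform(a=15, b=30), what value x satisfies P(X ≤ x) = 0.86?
27.9000

We have X ~ Uniform(a=15, b=30).

We want to find x such that P(X ≤ x) = 0.86.

This is the 86th percentile, which means 86% of values fall below this point.

Using the inverse CDF (quantile function):
x = F⁻¹(0.86) = 27.9000

Verification: P(X ≤ 27.9000) = 0.86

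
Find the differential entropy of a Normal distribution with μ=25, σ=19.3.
4.3790 nats

We have X ~ Normal(μ=25, σ=19.3).

The differential entropy measures the uncertainty or information content of the distribution.

For a Normal distribution with μ=25, σ=19.3:
h(X) = 4.3790 nats

(In bits, this would be 6.3176 bits.)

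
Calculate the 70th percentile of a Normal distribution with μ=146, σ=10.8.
151.6635

We have X ~ Normal(μ=146, σ=10.8).

We want to find x such that P(X ≤ x) = 0.7.

This is the 70th percentile, which means 70% of values fall below this point.

Using the inverse CDF (quantile function):
x = F⁻¹(0.7) = 151.6635

Verification: P(X ≤ 151.6635) = 0.7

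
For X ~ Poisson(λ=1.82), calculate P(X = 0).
0.162026

We have X ~ Poisson(λ=1.82).

For a Poisson distribution, the PMF gives us the probability of each outcome.

Using the PMF formula:
P(X = 0) = 0.162026

Rounded to 4 decimal places: 0.1620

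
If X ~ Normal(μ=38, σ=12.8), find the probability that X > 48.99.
0.195282

We have X ~ Normal(μ=38, σ=12.8).

P(X > 48.99) = 1 - P(X ≤ 48.99)
                = 1 - F(48.99)
                = 1 - 0.804718
                = 0.195282

So there's approximately a 19.5% chance that X exceeds 48.99.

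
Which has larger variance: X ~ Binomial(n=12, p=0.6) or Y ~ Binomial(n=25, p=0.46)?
Y has larger variance (6.2100 > 2.8800)

Compute the variance for each distribution:

X ~ Binomial(n=12, p=0.6):
Var(X) = 2.8800

Y ~ Binomial(n=25, p=0.46):
Var(Y) = 6.2100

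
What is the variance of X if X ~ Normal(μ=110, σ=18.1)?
327.6100

We have X ~ Normal(μ=110, σ=18.1).

For a Normal distribution with μ=110, σ=18.1:
Var(X) = 327.6100

The variance measures the spread of the distribution around the mean.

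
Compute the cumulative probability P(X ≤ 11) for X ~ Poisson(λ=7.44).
0.924221

We have X ~ Poisson(λ=7.44).

The CDF gives us P(X ≤ k).

Using the CDF:
P(X ≤ 11) = 0.924221

This means there's approximately a 92.4% chance that X is at most 11.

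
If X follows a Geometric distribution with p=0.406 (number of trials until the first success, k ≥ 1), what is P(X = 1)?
0.406000

We have X ~ Geometric(p=0.406) (number of trials until the first success, k ≥ 1).

For a Geometric distribution, the PMF gives us the probability of each outcome.

Using the PMF formula:
P(X = 1) = 0.406000

Rounded to 4 decimal places: 0.4060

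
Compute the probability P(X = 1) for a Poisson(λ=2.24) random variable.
0.238467

We have X ~ Poisson(λ=2.24).

For a Poisson distribution, the PMF gives us the probability of each outcome.

Using the PMF formula:
P(X = 1) = 0.238467

Rounded to 4 decimal places: 0.2385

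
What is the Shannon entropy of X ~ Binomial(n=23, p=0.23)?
2.1139 nats

We have X ~ Binomial(n=23, p=0.23).

The Shannon entropy measures the uncertainty or information content of the distribution.

For a Binomial distribution with n=23, p=0.23:
H(X) = 2.1139 nats

(In bits, this would be 3.0498 bits.)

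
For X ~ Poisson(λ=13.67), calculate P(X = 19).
0.036116

We have X ~ Poisson(λ=13.67).

For a Poisson distribution, the PMF gives us the probability of each outcome.

Using the PMF formula:
P(X = 19) = 0.036116

Rounded to 4 decimal places: 0.0361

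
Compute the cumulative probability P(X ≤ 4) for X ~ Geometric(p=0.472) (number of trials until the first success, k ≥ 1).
0.922279

We have X ~ Geometric(p=0.472) (number of trials until the first success, k ≥ 1).

The CDF gives us P(X ≤ k).

Using the CDF:
P(X ≤ 4) = 0.922279

This means there's approximately a 92.2% chance that X is at most 4.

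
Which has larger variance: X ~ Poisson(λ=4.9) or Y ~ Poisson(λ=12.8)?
Y has larger variance (12.8000 > 4.9000)

Compute the variance for each distribution:

X ~ Poisson(λ=4.9):
Var(X) = 4.9000

Y ~ Poisson(λ=12.8):
Var(Y) = 12.8000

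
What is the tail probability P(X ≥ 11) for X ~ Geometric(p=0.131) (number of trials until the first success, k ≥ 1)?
0.245583

We have X ~ Geometric(p=0.131) (number of trials until the first success, k ≥ 1).

For discrete distributions, P(X ≥ 11) = 1 - P(X ≤ 10).

P(X ≤ 10) = 0.754417
P(X ≥ 11) = 1 - 0.754417 = 0.245583

So there's approximately a 24.6% chance that X is at least 11.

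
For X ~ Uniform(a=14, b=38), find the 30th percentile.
21.2000

We have X ~ Uniform(a=14, b=38).

We want to find x such that P(X ≤ x) = 0.3.

This is the 30th percentile, which means 30% of values fall below this point.

Using the inverse CDF (quantile function):
x = F⁻¹(0.3) = 21.2000

Verification: P(X ≤ 21.2000) = 0.3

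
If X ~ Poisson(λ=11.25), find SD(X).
3.3541

We have X ~ Poisson(λ=11.25).

For a Poisson distribution with λ=11.25:
σ = √Var(X) = 3.3541

The standard deviation is the square root of the variance.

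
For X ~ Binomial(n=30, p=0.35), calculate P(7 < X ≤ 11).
0.531056

We have X ~ Binomial(n=30, p=0.35).

To find P(7 < X ≤ 11), we use:
P(7 < X ≤ 11) = P(X ≤ 11) - P(X ≤ 7)
                 = F(11) - F(7)
                 = 0.654824 - 0.123768
                 = 0.531056

So there's approximately a 53.1% chance that X falls in this range.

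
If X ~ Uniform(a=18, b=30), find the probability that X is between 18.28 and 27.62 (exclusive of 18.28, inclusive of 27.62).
0.778333

We have X ~ Uniform(a=18, b=30).

To find P(18.28 < X ≤ 27.62), we use:
P(18.28 < X ≤ 27.62) = P(X ≤ 27.62) - P(X ≤ 18.28)
                 = F(27.62) - F(18.28)
                 = 0.801667 - 0.023333
                 = 0.778333

So there's approximately a 77.8% chance that X falls in this range.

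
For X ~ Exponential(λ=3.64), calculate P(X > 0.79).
0.056382

We have X ~ Exponential(λ=3.64).

P(X > 0.79) = 1 - P(X ≤ 0.79)
                = 1 - F(0.79)
                = 1 - 0.943618
                = 0.056382

So there's approximately a 5.6% chance that X exceeds 0.79.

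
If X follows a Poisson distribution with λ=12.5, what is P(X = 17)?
0.046529

We have X ~ Poisson(λ=12.5).

For a Poisson distribution, the PMF gives us the probability of each outcome.

Using the PMF formula:
P(X = 17) = 0.046529

Rounded to 4 decimal places: 0.0465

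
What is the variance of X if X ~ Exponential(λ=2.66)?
0.1413

We have X ~ Exponential(λ=2.66).

For an Exponential distribution with λ=2.66:
Var(X) = 0.1413

The variance measures the spread of the distribution around the mean.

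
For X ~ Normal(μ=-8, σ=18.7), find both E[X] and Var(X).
E[X] = -8.0000, Var(X) = 349.6900

We have X ~ Normal(μ=-8, σ=18.7).

For a Normal distribution with μ=-8, σ=18.7:

Expected value:
E[X] = -8.0000

Variance:
Var(X) = 349.6900

Standard deviation:
σ = √Var(X) = 18.7000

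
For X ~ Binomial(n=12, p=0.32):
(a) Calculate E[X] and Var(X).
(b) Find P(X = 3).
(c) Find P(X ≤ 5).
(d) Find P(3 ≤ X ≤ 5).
(a) E[X] = 3.8400, Var(X) = 2.6112
(b) P(X = 3) = 0.224106
(c) P(X ≤ 5) = 0.847899
(d) P(3 ≤ X ≤ 5) = 0.640058

We have X ~ Binomial(n=12, p=0.32).

(a) Moments:
E[X] = 3.8400
Var(X) = 2.6112
σ = √Var(X) = 1.6159

(b) Point probability using PMF:
P(X = 3) = 0.224106

(c) Cumulative probability using CDF:
P(X ≤ 5) = F(5) = 0.847899

(d) Range probability:
P(3 ≤ X ≤ 5) = P(X ≤ 5) - P(X ≤ 2)
                   = F(5) - F(2)
                   = 0.847899 - 0.207841
                   = 0.640058

This means approximately 64.0% of outcomes fall in the interval [3, 5].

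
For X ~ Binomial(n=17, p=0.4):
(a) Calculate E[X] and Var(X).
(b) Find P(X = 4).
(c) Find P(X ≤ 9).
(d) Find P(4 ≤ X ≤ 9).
(a) E[X] = 6.8000, Var(X) = 4.0800
(b) P(X = 4) = 0.079576
(c) P(X ≤ 9) = 0.908101
(d) P(4 ≤ X ≤ 9) = 0.861678

We have X ~ Binomial(n=17, p=0.4).

(a) Moments:
E[X] = 6.8000
Var(X) = 4.0800
σ = √Var(X) = 2.0199

(b) Point probability using PMF:
P(X = 4) = 0.079576

(c) Cumulative probability using CDF:
P(X ≤ 9) = F(9) = 0.908101

(d) Range probability:
P(4 ≤ X ≤ 9) = P(X ≤ 9) - P(X ≤ 3)
                   = F(9) - F(3)
                   = 0.908101 - 0.046423
                   = 0.861678

This means approximately 86.2% of outcomes fall in the interval [4, 9].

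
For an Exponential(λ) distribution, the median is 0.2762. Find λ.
λ = 2.5096

For X ~ Exponential(λ), the CDF is F(x) = 1 - e^(-λx).
The median m satisfies F(m) = 0.5:
1 - e^(-λm) = 0.5
e^(-λm) = 0.5
λm = ln(2)
m = ln(2) / λ

Given m = 0.2762:
λ = ln(2) / 0.2762 = 0.693147 / 0.2762 = 2.5096

Verification: ln(2) / 2.5096 = 0.2762 ✓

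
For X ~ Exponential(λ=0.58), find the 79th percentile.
2.6908

We have X ~ Exponential(λ=0.58).

We want to find x such that P(X ≤ x) = 0.79.

This is the 79th percentile, which means 79% of values fall below this point.

Using the inverse CDF (quantile function):
x = F⁻¹(0.79) = 2.6908

Verification: P(X ≤ 2.6908) = 0.79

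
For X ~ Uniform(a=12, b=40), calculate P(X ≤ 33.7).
0.775000

We have X ~ Uniform(a=12, b=40).

The CDF gives us P(X ≤ k).

Using the CDF:
P(X ≤ 33.7) = 0.775000

This means there's approximately a 77.5% chance that X is at most 33.7.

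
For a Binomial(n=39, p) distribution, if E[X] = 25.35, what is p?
p = 0.65

For a Binomial(n, p) distribution:
E[X] = n × p

Given n = 39 and E[X] = 25.35:
25.35 = 39 × p
p = 25.35 / 39 = 0.65

Verification: Binomial(39, 0.65) has E[X] = 25.35 ✓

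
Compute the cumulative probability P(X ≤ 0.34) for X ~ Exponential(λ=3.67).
0.712864

We have X ~ Exponential(λ=3.67).

The CDF gives us P(X ≤ k).

Using the CDF:
P(X ≤ 0.34) = 0.712864

This means there's approximately a 71.3% chance that X is at most 0.34.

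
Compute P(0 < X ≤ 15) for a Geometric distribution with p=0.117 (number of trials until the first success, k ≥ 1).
0.845328

We have X ~ Geometric(p=0.117) (number of trials until the first success, k ≥ 1).

To find P(0 < X ≤ 15), we use:
P(0 < X ≤ 15) = P(X ≤ 15) - P(X ≤ 0)
                 = F(15) - F(0)
                 = 0.845328 - 0.000000
                 = 0.845328

So there's approximately a 84.5% chance that X falls in this range.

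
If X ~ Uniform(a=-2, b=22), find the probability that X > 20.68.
0.055000

We have X ~ Uniform(a=-2, b=22).

P(X > 20.68) = 1 - P(X ≤ 20.68)
                = 1 - F(20.68)
                = 1 - 0.945000
                = 0.055000

So there's approximately a 5.5% chance that X exceeds 20.68.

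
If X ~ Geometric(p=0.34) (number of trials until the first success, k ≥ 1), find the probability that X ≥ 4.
0.287496

We have X ~ Geometric(p=0.34) (number of trials until the first success, k ≥ 1).

For discrete distributions, P(X ≥ 4) = 1 - P(X ≤ 3).

P(X ≤ 3) = 0.712504
P(X ≥ 4) = 1 - 0.712504 = 0.287496

So there's approximately a 28.7% chance that X is at least 4.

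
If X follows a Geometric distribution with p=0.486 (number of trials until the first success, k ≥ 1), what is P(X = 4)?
0.065997

We have X ~ Geometric(p=0.486) (number of trials until the first success, k ≥ 1).

For a Geometric distribution, the PMF gives us the probability of each outcome.

Using the PMF formula:
P(X = 4) = 0.065997

Rounded to 4 decimal places: 0.0660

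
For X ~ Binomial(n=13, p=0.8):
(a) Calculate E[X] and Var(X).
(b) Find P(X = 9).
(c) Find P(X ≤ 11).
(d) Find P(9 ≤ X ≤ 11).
(a) E[X] = 10.4000, Var(X) = 2.0800
(b) P(X = 9) = 0.153545
(c) P(X ≤ 11) = 0.766354
(d) P(9 ≤ X ≤ 11) = 0.667223

We have X ~ Binomial(n=13, p=0.8).

(a) Moments:
E[X] = 10.4000
Var(X) = 2.0800
σ = √Var(X) = 1.4422

(b) Point probability using PMF:
P(X = 9) = 0.153545

(c) Cumulative probability using CDF:
P(X ≤ 11) = F(11) = 0.766354

(d) Range probability:
P(9 ≤ X ≤ 11) = P(X ≤ 11) - P(X ≤ 8)
                   = F(11) - F(8)
                   = 0.766354 - 0.099131
                   = 0.667223

This means approximately 66.7% of outcomes fall in the interval [9, 11].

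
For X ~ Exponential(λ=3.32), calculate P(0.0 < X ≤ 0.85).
0.940513

We have X ~ Exponential(λ=3.32).

To find P(0.0 < X ≤ 0.85), we use:
P(0.0 < X ≤ 0.85) = P(X ≤ 0.85) - P(X ≤ 0.0)
                 = F(0.85) - F(0.0)
                 = 0.940513 - 0.000000
                 = 0.940513

So there's approximately a 94.1% chance that X falls in this range.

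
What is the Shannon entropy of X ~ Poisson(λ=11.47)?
2.6312 nats

We have X ~ Poisson(λ=11.47).

The Shannon entropy measures the uncertainty or information content of the distribution.

For a Poisson distribution with λ=11.47:
H(X) = 2.6312 nats

(In bits, this would be 3.7960 bits.)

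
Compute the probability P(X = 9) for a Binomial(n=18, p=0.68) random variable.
0.053180

We have X ~ Binomial(n=18, p=0.68).

For a Binomial distribution, the PMF gives us the probability of each outcome.

Using the PMF formula:
P(X = 9) = 0.053180

Rounded to 4 decimal places: 0.0532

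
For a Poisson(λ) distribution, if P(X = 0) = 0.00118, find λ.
λ = 6.7422

For a Poisson(λ) distribution, the PMF at 0 is:
P(X = 0) = λ^0 e^(-λ) / 0! = e^(-λ)

Given P(X = 0) = 0.00118:
e^(-λ) = 0.00118
-λ = ln(0.00118)
λ = -ln(0.00118) = 6.7422

Verification: e^(-6.7422) = 0.00118 ✓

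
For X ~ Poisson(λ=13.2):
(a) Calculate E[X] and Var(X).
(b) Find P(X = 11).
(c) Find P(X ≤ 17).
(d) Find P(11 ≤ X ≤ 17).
(a) E[X] = 13.2000, Var(X) = 13.2000
(b) P(X = 11) = 0.098281
(c) P(X ≤ 17) = 0.879133
(d) P(11 ≤ X ≤ 17) = 0.644228

We have X ~ Poisson(λ=13.2).

(a) Moments:
E[X] = 13.2000
Var(X) = 13.2000
σ = √Var(X) = 3.6332

(b) Point probability using PMF:
P(X = 11) = 0.098281

(c) Cumulative probability using CDF:
P(X ≤ 17) = F(17) = 0.879133

(d) Range probability:
P(11 ≤ X ≤ 17) = P(X ≤ 17) - P(X ≤ 10)
                   = F(17) - F(10)
                   = 0.879133 - 0.234905
                   = 0.644228

This means approximately 64.4% of outcomes fall in the interval [11, 17].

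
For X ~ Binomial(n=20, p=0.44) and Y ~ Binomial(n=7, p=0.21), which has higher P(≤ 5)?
Y has higher probability (P(Y ≤ 5) = 0.9995 > P(X ≤ 5) = 0.0660)

Compute P(≤ 5) for each distribution:

X ~ Binomial(n=20, p=0.44):
P(X ≤ 5) = 0.0660

Y ~ Binomial(n=7, p=0.21):
P(Y ≤ 5) = 0.9995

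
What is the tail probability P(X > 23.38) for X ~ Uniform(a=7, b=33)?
0.370000

We have X ~ Uniform(a=7, b=33).

P(X > 23.38) = 1 - P(X ≤ 23.38)
                = 1 - F(23.38)
                = 1 - 0.630000
                = 0.370000

So there's approximately a 37.0% chance that X exceeds 23.38.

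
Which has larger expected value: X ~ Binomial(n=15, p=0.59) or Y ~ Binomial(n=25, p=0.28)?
X has larger mean (8.8500 > 7.0000)

Compute the expected value for each distribution:

X ~ Binomial(n=15, p=0.59):
E[X] = 8.8500

Y ~ Binomial(n=25, p=0.28):
E[Y] = 7.0000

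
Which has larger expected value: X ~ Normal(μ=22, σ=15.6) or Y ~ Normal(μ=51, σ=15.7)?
Y has larger mean (51.0000 > 22.0000)

Compute the expected value for each distribution:

X ~ Normal(μ=22, σ=15.6):
E[X] = 22.0000

Y ~ Normal(μ=51, σ=15.7):
E[Y] = 51.0000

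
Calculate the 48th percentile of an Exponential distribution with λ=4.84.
0.1351

We have X ~ Exponential(λ=4.84).

We want to find x such that P(X ≤ x) = 0.48.

This is the 48th percentile, which means 48% of values fall below this point.

Using the inverse CDF (quantile function):
x = F⁻¹(0.48) = 0.1351

Verification: P(X ≤ 0.1351) = 0.48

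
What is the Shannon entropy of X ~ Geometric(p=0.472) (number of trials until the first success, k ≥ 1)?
1.4652 nats

We have X ~ Geometric(p=0.472) (number of trials until the first success, k ≥ 1).

The Shannon entropy measures the uncertainty or information content of the distribution.

For a Geometric distribution with p=0.472 (number of trials until the first success, k ≥ 1):
H(X) = 1.4652 nats

(In bits, this would be 2.1138 bits.)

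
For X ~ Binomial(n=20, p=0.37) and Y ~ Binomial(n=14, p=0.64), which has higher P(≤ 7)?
X has higher probability (P(X ≤ 7) = 0.5265 > P(Y ≤ 7) = 0.2059)

Compute P(≤ 7) for each distribution:

X ~ Binomial(n=20, p=0.37):
P(X ≤ 7) = 0.5265

Y ~ Binomial(n=14, p=0.64):
P(Y ≤ 7) = 0.2059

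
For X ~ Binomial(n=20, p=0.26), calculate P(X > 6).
0.246700

We have X ~ Binomial(n=20, p=0.26).

P(X > 6) = 1 - P(X ≤ 6)
                = 1 - F(6)
                = 1 - 0.753300
                = 0.246700

So there's approximately a 24.7% chance that X exceeds 6.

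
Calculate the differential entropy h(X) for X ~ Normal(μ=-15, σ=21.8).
4.5008 nats

We have X ~ Normal(μ=-15, σ=21.8).

The differential entropy measures the uncertainty or information content of the distribution.

For a Normal distribution with μ=-15, σ=21.8:
h(X) = 4.5008 nats

(In bits, this would be 6.4934 bits.)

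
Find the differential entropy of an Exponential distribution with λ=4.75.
-0.5581 nats

We have X ~ Exponential(λ=4.75).

The differential entropy measures the uncertainty or information content of the distribution.

For an Exponential distribution with λ=4.75:
h(X) = -0.5581 nats

(In bits, this would be -0.8052 bits.)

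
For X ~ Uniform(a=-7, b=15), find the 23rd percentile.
-1.9400

We have X ~ Uniform(a=-7, b=15).

We want to find x such that P(X ≤ x) = 0.23.

This is the 23rd percentile, which means 23% of values fall below this point.

Using the inverse CDF (quantile function):
x = F⁻¹(0.23) = -1.9400

Verification: P(X ≤ -1.9400) = 0.23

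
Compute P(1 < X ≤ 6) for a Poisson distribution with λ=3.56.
0.800306

We have X ~ Poisson(λ=3.56).

To find P(1 < X ≤ 6), we use:
P(1 < X ≤ 6) = P(X ≤ 6) - P(X ≤ 1)
                 = F(6) - F(1)
                 = 0.929987 - 0.129681
                 = 0.800306

So there's approximately a 80.0% chance that X falls in this range.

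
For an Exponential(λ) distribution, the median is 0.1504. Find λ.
λ = 4.6087

For X ~ Exponential(λ), the CDF is F(x) = 1 - e^(-λx).
The median m satisfies F(m) = 0.5:
1 - e^(-λm) = 0.5
e^(-λm) = 0.5
λm = ln(2)
m = ln(2) / λ

Given m = 0.1504:
λ = ln(2) / 0.1504 = 0.693147 / 0.1504 = 4.6087

Verification: ln(2) / 4.6087 = 0.1504 ✓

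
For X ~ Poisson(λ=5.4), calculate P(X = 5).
0.172821

We have X ~ Poisson(λ=5.4).

For a Poisson distribution, the PMF gives us the probability of each outcome.

Using the PMF formula:
P(X = 5) = 0.172821

Rounded to 4 decimal places: 0.1728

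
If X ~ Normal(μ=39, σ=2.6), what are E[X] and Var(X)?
E[X] = 39.0000, Var(X) = 6.7600

We have X ~ Normal(μ=39, σ=2.6).

For a Normal distribution with μ=39, σ=2.6:

Expected value:
E[X] = 39.0000

Variance:
Var(X) = 6.7600

Standard deviation:
σ = √Var(X) = 2.6000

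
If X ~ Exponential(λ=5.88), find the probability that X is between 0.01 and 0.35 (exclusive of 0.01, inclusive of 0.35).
0.815186

We have X ~ Exponential(λ=5.88).

To find P(0.01 < X ≤ 0.35), we use:
P(0.01 < X ≤ 0.35) = P(X ≤ 0.35) - P(X ≤ 0.01)
                 = F(0.35) - F(0.01)
                 = 0.872291 - 0.057105
                 = 0.815186

So there's approximately a 81.5% chance that X falls in this range.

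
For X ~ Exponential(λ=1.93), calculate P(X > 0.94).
0.162968

We have X ~ Exponential(λ=1.93).

P(X > 0.94) = 1 - P(X ≤ 0.94)
                = 1 - F(0.94)
                = 1 - 0.837032
                = 0.162968

So there's approximately a 16.3% chance that X exceeds 0.94.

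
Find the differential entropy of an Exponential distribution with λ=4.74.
-0.5560 nats

We have X ~ Exponential(λ=4.74).

The differential entropy measures the uncertainty or information content of the distribution.

For an Exponential distribution with λ=4.74:
h(X) = -0.5560 nats

(In bits, this would be -0.8022 bits.)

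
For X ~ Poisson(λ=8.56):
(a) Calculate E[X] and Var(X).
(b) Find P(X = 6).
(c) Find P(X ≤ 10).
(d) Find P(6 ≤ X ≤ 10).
(a) E[X] = 8.5600, Var(X) = 8.5600
(b) P(X = 6) = 0.104701
(c) P(X ≤ 10) = 0.756704
(d) P(6 ≤ X ≤ 10) = 0.611565

We have X ~ Poisson(λ=8.56).

(a) Moments:
E[X] = 8.5600
Var(X) = 8.5600
σ = √Var(X) = 2.9257

(b) Point probability using PMF:
P(X = 6) = 0.104701

(c) Cumulative probability using CDF:
P(X ≤ 10) = F(10) = 0.756704

(d) Range probability:
P(6 ≤ X ≤ 10) = P(X ≤ 10) - P(X ≤ 5)
                   = F(10) - F(5)
                   = 0.756704 - 0.145139
                   = 0.611565

This means approximately 61.2% of outcomes fall in the interval [6, 10].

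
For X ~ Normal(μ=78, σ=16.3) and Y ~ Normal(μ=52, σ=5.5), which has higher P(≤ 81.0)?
Y has higher probability (P(Y ≤ 81.0) = 1.0000 > P(X ≤ 81.0) = 0.5730)

Compute P(≤ 81.0) for each distribution:

X ~ Normal(μ=78, σ=16.3):
P(X ≤ 81.0) = 0.5730

Y ~ Normal(μ=52, σ=5.5):
P(Y ≤ 81.0) = 1.0000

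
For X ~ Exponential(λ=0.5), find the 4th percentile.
0.0816

We have X ~ Exponential(λ=0.5).

We want to find x such that P(X ≤ x) = 0.04.

This is the 4th percentile, which means 4% of values fall below this point.

Using the inverse CDF (quantile function):
x = F⁻¹(0.04) = 0.0816

Verification: P(X ≤ 0.0816) = 0.04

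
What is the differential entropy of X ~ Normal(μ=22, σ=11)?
3.8168 nats

We have X ~ Normal(μ=22, σ=11).

The differential entropy measures the uncertainty or information content of the distribution.

For a Normal distribution with μ=22, σ=11:
h(X) = 3.8168 nats

(In bits, this would be 5.5065 bits.)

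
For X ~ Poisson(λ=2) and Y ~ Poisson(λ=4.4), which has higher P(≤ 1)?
X has higher probability (P(X ≤ 1) = 0.4060 > P(Y ≤ 1) = 0.0663)

Compute P(≤ 1) for each distribution:

X ~ Poisson(λ=2):
P(X ≤ 1) = 0.4060

Y ~ Poisson(λ=4.4):
P(Y ≤ 1) = 0.0663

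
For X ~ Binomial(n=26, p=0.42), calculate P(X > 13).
0.152709

We have X ~ Binomial(n=26, p=0.42).

P(X > 13) = 1 - P(X ≤ 13)
                = 1 - F(13)
                = 1 - 0.847291
                = 0.152709

So there's approximately a 15.3% chance that X exceeds 13.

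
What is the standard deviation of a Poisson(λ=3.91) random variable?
1.9774

We have X ~ Poisson(λ=3.91).

For a Poisson distribution with λ=3.91:
σ = √Var(X) = 1.9774

The standard deviation is the square root of the variance.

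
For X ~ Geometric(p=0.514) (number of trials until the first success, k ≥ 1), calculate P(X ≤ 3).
0.885209

We have X ~ Geometric(p=0.514) (number of trials until the first success, k ≥ 1).

The CDF gives us P(X ≤ k).

Using the CDF:
P(X ≤ 3) = 0.885209

This means there's approximately a 88.5% chance that X is at most 3.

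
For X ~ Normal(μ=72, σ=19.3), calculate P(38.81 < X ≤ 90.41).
0.787185

We have X ~ Normal(μ=72, σ=19.3).

To find P(38.81 < X ≤ 90.41), we use:
P(38.81 < X ≤ 90.41) = P(X ≤ 90.41) - P(X ≤ 38.81)
                 = F(90.41) - F(38.81)
                 = 0.829929 - 0.042744
                 = 0.787185

So there's approximately a 78.7% chance that X falls in this range.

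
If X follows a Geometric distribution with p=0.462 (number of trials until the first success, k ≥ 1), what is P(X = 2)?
0.248556

We have X ~ Geometric(p=0.462) (number of trials until the first success, k ≥ 1).

For a Geometric distribution, the PMF gives us the probability of each outcome.

Using the PMF formula:
P(X = 2) = 0.248556

Rounded to 4 decimal places: 0.2486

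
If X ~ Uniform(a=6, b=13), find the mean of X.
9.5000

We have X ~ Uniform(a=6, b=13).

For a Uniform distribution with a=6, b=13:
E[X] = 9.5000

This is the expected (average) value of X.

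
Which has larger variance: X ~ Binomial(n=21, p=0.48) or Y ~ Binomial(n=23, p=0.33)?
X has larger variance (5.2416 > 5.0853)

Compute the variance for each distribution:

X ~ Binomial(n=21, p=0.48):
Var(X) = 5.2416

Y ~ Binomial(n=23, p=0.33):
Var(Y) = 5.0853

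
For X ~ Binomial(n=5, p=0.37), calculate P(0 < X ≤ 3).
0.834786

We have X ~ Binomial(n=5, p=0.37).

To find P(0 < X ≤ 3), we use:
P(0 < X ≤ 3) = P(X ≤ 3) - P(X ≤ 0)
                 = F(3) - F(0)
                 = 0.934030 - 0.099244
                 = 0.834786

So there's approximately a 83.5% chance that X falls in this range.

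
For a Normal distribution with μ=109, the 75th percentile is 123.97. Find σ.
σ = 22.1946

For X ~ Normal(μ, σ), the p-th percentile satisfies x = μ + z_p × σ,
where z_p = Φ⁻¹(p) is the standard normal quantile.

Step 1: z_{0.75} = Φ⁻¹(0.75) = 0.6745

Step 2: Solve for σ:
123.97 = 109 + 0.6745 × σ
σ = (123.97 - 109) / 0.6745
σ = 14.97 / 0.6745
σ = 22.1946

Verification: μ + z × σ = 109 + 0.6745 × 22.1946 = 123.97 ✓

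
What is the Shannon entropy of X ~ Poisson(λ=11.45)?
2.6303 nats

We have X ~ Poisson(λ=11.45).

The Shannon entropy measures the uncertainty or information content of the distribution.

For a Poisson distribution with λ=11.45:
H(X) = 2.6303 nats

(In bits, this would be 3.7947 bits.)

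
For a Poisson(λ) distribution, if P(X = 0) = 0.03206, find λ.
λ = 3.4401

For a Poisson(λ) distribution, the PMF at 0 is:
P(X = 0) = λ^0 e^(-λ) / 0! = e^(-λ)

Given P(X = 0) = 0.03206:
e^(-λ) = 0.03206
-λ = ln(0.03206)
λ = -ln(0.03206) = 3.4401

Verification: e^(-3.4401) = 0.03206 ✓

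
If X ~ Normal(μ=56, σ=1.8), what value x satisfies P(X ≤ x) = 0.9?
58.3068

We have X ~ Normal(μ=56, σ=1.8).

We want to find x such that P(X ≤ x) = 0.9.

This is the 90th percentile, which means 90% of values fall below this point.

Using the inverse CDF (quantile function):
x = F⁻¹(0.9) = 58.3068

Verification: P(X ≤ 58.3068) = 0.9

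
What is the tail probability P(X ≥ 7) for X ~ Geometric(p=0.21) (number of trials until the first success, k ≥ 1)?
0.243087

We have X ~ Geometric(p=0.21) (number of trials until the first success, k ≥ 1).

For discrete distributions, P(X ≥ 7) = 1 - P(X ≤ 6).

P(X ≤ 6) = 0.756913
P(X ≥ 7) = 1 - 0.756913 = 0.243087

So there's approximately a 24.3% chance that X is at least 7.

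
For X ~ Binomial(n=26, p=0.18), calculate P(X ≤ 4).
0.485769

We have X ~ Binomial(n=26, p=0.18).

The CDF gives us P(X ≤ k).

Using the CDF:
P(X ≤ 4) = 0.485769

This means there's approximately a 48.6% chance that X is at most 4.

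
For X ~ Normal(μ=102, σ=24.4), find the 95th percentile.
142.1344

We have X ~ Normal(μ=102, σ=24.4).

We want to find x such that P(X ≤ x) = 0.95.

This is the 95th percentile, which means 95% of values fall below this point.

Using the inverse CDF (quantile function):
x = F⁻¹(0.95) = 142.1344

Verification: P(X ≤ 142.1344) = 0.95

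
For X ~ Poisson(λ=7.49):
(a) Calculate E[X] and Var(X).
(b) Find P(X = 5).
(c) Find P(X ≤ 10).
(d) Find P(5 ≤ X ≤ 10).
(a) E[X] = 7.4900, Var(X) = 7.4900
(b) P(X = 5) = 0.109739
(c) P(X ≤ 10) = 0.863095
(d) P(5 ≤ X ≤ 10) = 0.730302

We have X ~ Poisson(λ=7.49).

(a) Moments:
E[X] = 7.4900
Var(X) = 7.4900
σ = √Var(X) = 2.7368

(b) Point probability using PMF:
P(X = 5) = 0.109739

(c) Cumulative probability using CDF:
P(X ≤ 10) = F(10) = 0.863095

(d) Range probability:
P(5 ≤ X ≤ 10) = P(X ≤ 10) - P(X ≤ 4)
                   = F(10) - F(4)
                   = 0.863095 - 0.132793
                   = 0.730302

This means approximately 73.0% of outcomes fall in the interval [5, 10].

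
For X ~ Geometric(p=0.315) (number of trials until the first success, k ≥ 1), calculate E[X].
3.1746

We have X ~ Geometric(p=0.315) (number of trials until the first success, k ≥ 1).

For a Geometric distribution with p=0.315 (number of trials until the first success, k ≥ 1):
E[X] = 3.1746

This is the expected (average) value of X.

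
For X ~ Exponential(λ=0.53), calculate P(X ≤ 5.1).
0.932996

We have X ~ Exponential(λ=0.53).

The CDF gives us P(X ≤ k).

Using the CDF:
P(X ≤ 5.1) = 0.932996

This means there's approximately a 93.3% chance that X is at most 5.1.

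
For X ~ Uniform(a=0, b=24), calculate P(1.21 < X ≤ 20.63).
0.809167

We have X ~ Uniform(a=0, b=24).

To find P(1.21 < X ≤ 20.63), we use:
P(1.21 < X ≤ 20.63) = P(X ≤ 20.63) - P(X ≤ 1.21)
                 = F(20.63) - F(1.21)
                 = 0.859583 - 0.050417
                 = 0.809167

So there's approximately a 80.9% chance that X falls in this range.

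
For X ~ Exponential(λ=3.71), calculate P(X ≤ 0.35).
0.727059

We have X ~ Exponential(λ=3.71).

The CDF gives us P(X ≤ k).

Using the CDF:
P(X ≤ 0.35) = 0.727059

This means there's approximately a 72.7% chance that X is at most 0.35.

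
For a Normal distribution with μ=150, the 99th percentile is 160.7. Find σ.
σ = 4.5995

For X ~ Normal(μ, σ), the p-th percentile satisfies x = μ + z_p × σ,
where z_p = Φ⁻¹(p) is the standard normal quantile.

Step 1: z_{0.99} = Φ⁻¹(0.99) = 2.3263

Step 2: Solve for σ:
160.7 = 150 + 2.3263 × σ
σ = (160.7 - 150) / 2.3263
σ = 10.70 / 2.3263
σ = 4.5995

Verification: μ + z × σ = 150 + 2.3263 × 4.5995 = 160.70 ✓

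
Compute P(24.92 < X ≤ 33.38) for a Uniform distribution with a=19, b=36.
0.497647

We have X ~ Uniform(a=19, b=36).

To find P(24.92 < X ≤ 33.38), we use:
P(24.92 < X ≤ 33.38) = P(X ≤ 33.38) - P(X ≤ 24.92)
                 = F(33.38) - F(24.92)
                 = 0.845882 - 0.348235
                 = 0.497647

So there's approximately a 49.8% chance that X falls in this range.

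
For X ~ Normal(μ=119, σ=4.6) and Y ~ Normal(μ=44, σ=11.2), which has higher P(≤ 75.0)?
Y has higher probability (P(Y ≤ 75.0) = 0.9972 > P(X ≤ 75.0) = 0.0000)

Compute P(≤ 75.0) for each distribution:

X ~ Normal(μ=119, σ=4.6):
P(X ≤ 75.0) = 0.0000

Y ~ Normal(μ=44, σ=11.2):
P(Y ≤ 75.0) = 0.9972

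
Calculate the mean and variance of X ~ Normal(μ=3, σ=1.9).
E[X] = 3.0000, Var(X) = 3.6100

We have X ~ Normal(μ=3, σ=1.9).

For a Normal distribution with μ=3, σ=1.9:

Expected value:
E[X] = 3.0000

Variance:
Var(X) = 3.6100

Standard deviation:
σ = √Var(X) = 1.9000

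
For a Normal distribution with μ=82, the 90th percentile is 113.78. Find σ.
σ = 24.7981

For X ~ Normal(μ, σ), the p-th percentile satisfies x = μ + z_p × σ,
where z_p = Φ⁻¹(p) is the standard normal quantile.

Step 1: z_{0.9} = Φ⁻¹(0.9) = 1.2816

Step 2: Solve for σ:
113.78 = 82 + 1.2816 × σ
σ = (113.78 - 82) / 1.2816
σ = 31.78 / 1.2816
σ = 24.7981

Verification: μ + z × σ = 82 + 1.2816 × 24.7981 = 113.78 ✓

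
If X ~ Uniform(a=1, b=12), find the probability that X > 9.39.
0.237273

We have X ~ Uniform(a=1, b=12).

P(X > 9.39) = 1 - P(X ≤ 9.39)
                = 1 - F(9.39)
                = 1 - 0.762727
                = 0.237273

So there's approximately a 23.7% chance that X exceeds 9.39.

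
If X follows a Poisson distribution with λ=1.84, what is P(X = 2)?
0.268846

We have X ~ Poisson(λ=1.84).

For a Poisson distribution, the PMF gives us the probability of each outcome.

Using the PMF formula:
P(X = 2) = 0.268846

Rounded to 4 decimal places: 0.2688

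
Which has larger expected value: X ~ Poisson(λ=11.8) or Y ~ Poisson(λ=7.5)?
X has larger mean (11.8000 > 7.5000)

Compute the expected value for each distribution:

X ~ Poisson(λ=11.8):
E[X] = 11.8000

Y ~ Poisson(λ=7.5):
E[Y] = 7.5000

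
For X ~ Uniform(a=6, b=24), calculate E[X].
15.0000

We have X ~ Uniform(a=6, b=24).

For a Uniform distribution with a=6, b=24:
E[X] = 15.0000

This is the expected (average) value of X.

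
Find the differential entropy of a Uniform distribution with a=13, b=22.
2.1972 nats

We have X ~ Uniform(a=13, b=22).

The differential entropy measures the uncertainty or information content of the distribution.

For a Uniform distribution with a=13, b=22:
h(X) = 2.1972 nats

(In bits, this would be 3.1699 bits.)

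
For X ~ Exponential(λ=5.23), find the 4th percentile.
0.0078

We have X ~ Exponential(λ=5.23).

We want to find x such that P(X ≤ x) = 0.04.

This is the 4th percentile, which means 4% of values fall below this point.

Using the inverse CDF (quantile function):
x = F⁻¹(0.04) = 0.0078

Verification: P(X ≤ 0.0078) = 0.04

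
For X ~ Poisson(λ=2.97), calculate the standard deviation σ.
1.7234

We have X ~ Poisson(λ=2.97).

For a Poisson distribution with λ=2.97:
σ = √Var(X) = 1.7234

The standard deviation is the square root of the variance.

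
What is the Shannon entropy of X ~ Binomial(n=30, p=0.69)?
2.3463 nats

We have X ~ Binomial(n=30, p=0.69).

The Shannon entropy measures the uncertainty or information content of the distribution.

For a Binomial distribution with n=30, p=0.69:
H(X) = 2.3463 nats

(In bits, this would be 3.3849 bits.)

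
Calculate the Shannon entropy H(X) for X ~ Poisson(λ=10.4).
2.5814 nats

We have X ~ Poisson(λ=10.4).

The Shannon entropy measures the uncertainty or information content of the distribution.

For a Poisson distribution with λ=10.4:
H(X) = 2.5814 nats

(In bits, this would be 3.7241 bits.)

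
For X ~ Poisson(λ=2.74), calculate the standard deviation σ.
1.6553

We have X ~ Poisson(λ=2.74).

For a Poisson distribution with λ=2.74:
σ = √Var(X) = 1.6553

The standard deviation is the square root of the variance.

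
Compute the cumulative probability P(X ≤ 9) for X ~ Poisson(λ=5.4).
0.951245

We have X ~ Poisson(λ=5.4).

The CDF gives us P(X ≤ k).

Using the CDF:
P(X ≤ 9) = 0.951245

This means there's approximately a 95.1% chance that X is at most 9.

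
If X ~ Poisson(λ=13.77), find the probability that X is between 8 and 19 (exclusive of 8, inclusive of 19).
0.863099

We have X ~ Poisson(λ=13.77).

To find P(8 < X ≤ 19), we use:
P(8 < X ≤ 19) = P(X ≤ 19) - P(X ≤ 8)
                 = F(19) - F(8)
                 = 0.932508 - 0.069409
                 = 0.863099

So there's approximately a 86.3% chance that X falls in this range.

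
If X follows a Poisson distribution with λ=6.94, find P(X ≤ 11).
0.949314

We have X ~ Poisson(λ=6.94).

The CDF gives us P(X ≤ k).

Using the CDF:
P(X ≤ 11) = 0.949314

This means there's approximately a 94.9% chance that X is at most 11.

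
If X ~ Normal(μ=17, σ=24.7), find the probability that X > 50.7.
0.086225

We have X ~ Normal(μ=17, σ=24.7).

P(X > 50.7) = 1 - P(X ≤ 50.7)
                = 1 - F(50.7)
                = 1 - 0.913775
                = 0.086225

So there's approximately a 8.6% chance that X exceeds 50.7.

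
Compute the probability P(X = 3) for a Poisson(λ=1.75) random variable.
0.155220

We have X ~ Poisson(λ=1.75).

For a Poisson distribution, the PMF gives us the probability of each outcome.

Using the PMF formula:
P(X = 3) = 0.155220

Rounded to 4 decimal places: 0.1552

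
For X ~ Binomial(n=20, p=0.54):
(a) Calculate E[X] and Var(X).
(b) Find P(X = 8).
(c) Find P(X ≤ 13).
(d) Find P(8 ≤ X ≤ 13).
(a) E[X] = 10.8000, Var(X) = 4.9680
(b) P(X = 8) = 0.081754
(c) P(X ≤ 13) = 0.888088
(d) P(8 ≤ X ≤ 13) = 0.818719

We have X ~ Binomial(n=20, p=0.54).

(a) Moments:
E[X] = 10.8000
Var(X) = 4.9680
σ = √Var(X) = 2.2289

(b) Point probability using PMF:
P(X = 8) = 0.081754

(c) Cumulative probability using CDF:
P(X ≤ 13) = F(13) = 0.888088

(d) Range probability:
P(8 ≤ X ≤ 13) = P(X ≤ 13) - P(X ≤ 7)
                   = F(13) - F(7)
                   = 0.888088 - 0.069370
                   = 0.818719

This means approximately 81.9% of outcomes fall in the interval [8, 13].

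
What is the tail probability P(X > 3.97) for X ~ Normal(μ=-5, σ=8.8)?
0.154026

We have X ~ Normal(μ=-5, σ=8.8).

P(X > 3.97) = 1 - P(X ≤ 3.97)
                = 1 - F(3.97)
                = 1 - 0.845974
                = 0.154026

So there's approximately a 15.4% chance that X exceeds 3.97.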